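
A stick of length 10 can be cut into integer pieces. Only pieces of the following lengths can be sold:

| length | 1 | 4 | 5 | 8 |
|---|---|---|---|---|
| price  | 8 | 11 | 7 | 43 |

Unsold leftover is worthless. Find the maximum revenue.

80

Build f[k] bottom-up: f[k] = max over allowed piece i of (p[i] + f[k−i]).
f[1] = 8
f[2] = 16  (first piece 1, then f[1]=8)
f[3] = 24  (first piece 1, then f[2]=16)
f[4] = 32  (first piece 1, then f[3]=24)
f[5] = 40  (first piece 1, then f[4]=32)
f[6] = 48  (first piece 1, then f[5]=40)
f[7] = 56  (first piece 1, then f[6]=48)
f[8] = 64  (first piece 1, then f[7]=56)
f[9] = 72  (first piece 1, then f[8]=64)
f[10] = 80  (first piece 1, then f[9]=72)
One optimal cutting: 1 + 1 + 1 + 1 + 1 + 1 + 1 + 1 + 1 + 1 → $80.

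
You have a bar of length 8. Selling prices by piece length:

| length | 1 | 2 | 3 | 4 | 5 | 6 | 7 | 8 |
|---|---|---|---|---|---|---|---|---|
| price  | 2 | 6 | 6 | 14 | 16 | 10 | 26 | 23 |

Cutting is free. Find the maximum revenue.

28

Build best[k] bottom-up: best[k] = max over allowed piece i of (p[i] + best[k−i]).
best[1] = 2
best[2] = max(2+2, 6+0) = 6
best[3] = max(2+6, 6+2, 6+0) = 8
best[4] = max(2+8, 6+6, 6+2, 14+0) = 14
best[5] = max(2+14, 6+8, 6+6, 14+2, 16+0) = 16
best[6] = max(2+16, 6+14, 6+8, 14+6, 16+2, 10+0) = 20
best[7] = max(2+20, 6+16, 6+14, …, 10+2, 26+0) = 26
best[8] = max(2+26, 6+20, 6+16, …, 26+2, 23+0) = 28
One optimal cutting: 7 + 1 → 26 + 2 = 28.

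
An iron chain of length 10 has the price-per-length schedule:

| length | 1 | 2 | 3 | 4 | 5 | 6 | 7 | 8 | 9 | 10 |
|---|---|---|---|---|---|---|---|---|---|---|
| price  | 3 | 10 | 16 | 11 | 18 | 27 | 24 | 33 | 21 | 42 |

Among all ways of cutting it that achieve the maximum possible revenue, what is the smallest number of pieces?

4

Let r[k] be the best obtainable value from length k. For each k, try every first piece i and keep the best of price[i] + r[k−i].
r[1] = 3
r[2] = max(3+3, 10+0) = 10
r[3] = max(3+10, 10+3, 16+0) = 16
r[4] = max(3+16, 10+10, 16+3, 11+0) = 20
r[5] = max(3+20, 10+16, 16+10, 11+3, 18+0) = 26
r[6] = max(3+26, 10+20, 16+16, 11+10, 18+3, 27+0) = 32
r[7] = max(3+32, 10+26, 16+20, …, 27+3, 24+0) = 36
r[8] = max(3+36, 10+32, 16+26, …, 24+3, 33+0) = 42
r[9] = max(3+42, 10+36, 16+32, …, 33+3, 21+0) = 48
r[10] = max(3+48, 10+42, 16+36, …, 21+3, 42+0) = 52
Maximum revenue is $52.
Now minimize piece count subject to staying optimal: for each k, pieces[k] = 1 + min over i with p[i]+r[k−i]=r[k] of pieces[k−i].
pieces[7] = 3
pieces[8] = 3
pieces[9] = 3
pieces[10] = 4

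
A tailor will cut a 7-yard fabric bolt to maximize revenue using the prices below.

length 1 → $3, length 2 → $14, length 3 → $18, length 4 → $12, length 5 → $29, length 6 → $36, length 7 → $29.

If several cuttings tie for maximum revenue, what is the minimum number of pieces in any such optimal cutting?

Let r[k] be the best obtainable value from length k. For each k, try every first piece i and keep the best of price[i] + r[k−i].
r[1] = 3
r[2] = max(3+3, 14+0) = 14
r[3] = max(3+14, 14+3, 18+0) = 18
r[4] = max(3+18, 14+14, 18+3, 12+0) = 28
r[5] = max(3+28, 14+18, 18+14, 12+3, 29+0) = 32
r[6] = max(3+32, 14+28, 18+18, 12+14, 29+3, 36+0) = 42
r[7] = max(3+42, 14+32, 18+28, …, 36+3, 29+0) = 46
Maximum revenue is $46.
Now minimize piece count subject to staying optimal: for each k, pieces[k] = 1 + min over i with p[i]+r[k−i]=r[k] of pieces[k−i].
pieces[4] = 2
pieces[5] = 2
pieces[6] = 3
pieces[7] = 3

3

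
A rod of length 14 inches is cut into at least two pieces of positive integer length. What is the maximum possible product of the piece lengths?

162

Define m[k] = max over 1≤i<k of i · max(k−i, m[k−i]); the inner max lets the remainder stay uncut if that's better.
Small cases: m[2]=1, m[3]=2, m[4]=4, m[5]=6, m[6]=9.
m[7] = 2*max(5,6) = 2*6 = 12
m[8] = 2*max(6,9) = 2*9 = 18
m[9] = 3*max(6,9) = 3*9 = 27
m[10] = 2*max(8,18) = 2*18 = 36
m[11] = 2*max(9,27) = 2*27 = 54
m[12] = 3*max(9,27) = 3*27 = 81
m[13] = 2*max(11,54) = 2*54 = 108
m[14] = 2*max(12,81) = 2*81 = 162
One optimal split: 3 + 3 + 3 + 3 + 2; product 3*3*3*3*2 = 162.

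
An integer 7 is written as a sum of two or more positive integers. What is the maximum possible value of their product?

Let prod[k] be the best product for length k (with at least one cut). For each first piece i, the rest contributes max(k−i, prod[k−i]).
prod[2] = 1×max(1,0) = 1×1 = 1
prod[3] = max(1×2, 2×1) = 2
prod[4] = max(1×3, 2×2, 3×1) = 4
prod[5] = max(1×4, 2×3, 3×2, 4×1) = 6
prod[6] = max(1×6, 2×4, 3×3, 4×2, 5×1) = 9
prod[7] = max(1×9, 2×6, 3×4, 4×3, 5×2, 6×1) = 12
One optimal split: 3 + 2 + 2; product 3×2×2 = 12.

12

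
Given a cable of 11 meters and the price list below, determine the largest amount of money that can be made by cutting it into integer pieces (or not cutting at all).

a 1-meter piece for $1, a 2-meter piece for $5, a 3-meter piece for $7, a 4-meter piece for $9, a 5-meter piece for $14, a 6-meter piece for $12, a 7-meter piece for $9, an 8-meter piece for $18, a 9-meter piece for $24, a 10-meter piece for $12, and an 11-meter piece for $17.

Consider every possible first cut. v[k] is the best of p[i]+v[k−i] over all sellable i≤k.
v[1] = 1
v[2] = max(1+1, 5+0) = 5
v[3] = max(1+5, 5+1, 7+0) = 7
v[4] = max(1+7, 5+5, 7+1, 9+0) = 10
v[5] = max(1+10, 5+7, 7+5, 9+1, 14+0) = 14
v[6] = max(1+14, 5+10, 7+7, 9+5, 14+1, 12+0) = 15
v[7] = max(1+15, 5+14, 7+10, …, 12+1, 9+0) = 19
v[8] = max(1+19, 5+15, 7+14, …, 9+1, 18+0) = 21
v[9] = max(1+21, 5+19, 7+15, …, 18+1, 24+0) = 24
v[10] = max(1+24, 5+21, 7+19, …, 24+1, 12+0) = 28
v[11] = max(1+28, 5+24, 7+21, …, 12+1, 17+0) = 29
One optimal cutting: 5 + 5 + 1 → $14 + $14 + $1 = $29.

29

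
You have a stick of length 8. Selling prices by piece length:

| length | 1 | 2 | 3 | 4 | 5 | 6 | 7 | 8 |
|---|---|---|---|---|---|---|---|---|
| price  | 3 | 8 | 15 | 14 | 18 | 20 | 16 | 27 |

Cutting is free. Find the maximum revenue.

Consider every possible first cut. v[k] is the best of p[i]+v[k−i] over all sellable i≤k.
v[1] = 3
v[2] = 8
v[3] = 15
v[4] = 18  (first piece 1, then v[3]=15)
v[5] = 23  (first piece 2, then v[3]=15)
v[6] = 30  (first piece 3, then v[3]=15)
v[7] = 33  (first piece 1, then v[6]=30)
v[8] = 38  (first piece 2, then v[6]=30)
One optimal cutting: 3 + 3 + 2 → €15 + €15 + €8 = €38.

38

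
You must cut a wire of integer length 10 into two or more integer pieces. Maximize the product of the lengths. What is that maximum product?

Let m[k] be the best product for length k (with at least one cut). For each first piece i, the rest contributes max(k−i, m[k−i]).
m[2] = 1×max(1,0) = 1×1 = 1
m[3] = 1×max(2,1) = 1×2 = 2
m[4] = 2×max(2,1) = 2×2 = 4
m[5] = 2×max(3,2) = 2×3 = 6
m[6] = 3×max(3,2) = 3×3 = 9
m[7] = 2×max(5,6) = 2×6 = 12
m[8] = 2×max(6,9) = 2×9 = 18
m[9] = 3×max(6,9) = 3×9 = 27
m[10] = 2×max(8,18) = 2×18 = 36
One optimal split: 3 + 3 + 2 + 2; product 3×3×2×2 = 36.

36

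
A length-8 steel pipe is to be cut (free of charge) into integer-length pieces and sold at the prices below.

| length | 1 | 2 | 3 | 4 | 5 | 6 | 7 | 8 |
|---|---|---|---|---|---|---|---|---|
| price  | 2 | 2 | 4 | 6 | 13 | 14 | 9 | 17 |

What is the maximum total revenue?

Consider every possible first cut. best[k] is the best of p[i]+best[k−i] over all sellable i≤k.
best[1] = 2
best[2] = 4  (first piece 1, then best[1]=2)
best[3] = 6  (first piece 1, then best[2]=4)
best[4] = 8  (first piece 1, then best[3]=6)
best[5] = 13
best[6] = 15  (first piece 1, then best[5]=13)
best[7] = 17  (first piece 1, then best[6]=15)
best[8] = 19  (first piece 1, then best[7]=17)
One optimal cutting: 5 + 1 + 1 + 1 → $13 + $2 + $2 + $2 = $19.

19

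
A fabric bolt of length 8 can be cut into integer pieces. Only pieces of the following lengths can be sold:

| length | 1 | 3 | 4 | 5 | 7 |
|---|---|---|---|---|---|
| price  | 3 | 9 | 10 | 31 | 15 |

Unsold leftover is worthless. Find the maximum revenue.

40

Let best[k] be the best obtainable value from length k. For each k, try every first piece i and keep the best of price[i] + best[k−i].
best[1] = 3
best[2] = 6  (first piece 1, then best[1]=3)
best[3] = 9  (first piece 1, then best[2]=6)
best[4] = 12  (first piece 1, then best[3]=9)
best[5] = 31
best[6] = 34  (first piece 1, then best[5]=31)
best[7] = 37  (first piece 1, then best[6]=34)
best[8] = 40  (first piece 1, then best[7]=37)
One optimal cutting: 5 + 1 + 1 + 1 → $40.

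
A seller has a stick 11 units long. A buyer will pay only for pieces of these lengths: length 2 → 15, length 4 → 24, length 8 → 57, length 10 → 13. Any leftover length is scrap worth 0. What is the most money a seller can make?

Build f[k] bottom-up: f[k] = max over allowed piece i of (p[i] + f[k−i]).
f[1] = 0
f[2] = 15
f[3] = 15
f[4] = 30  (first piece 2, then f[2]=15)
f[5] = 30
f[6] = 45  (first piece 2, then f[4]=30)
f[7] = 45
f[8] = 60  (first piece 2, then f[6]=45)
f[9] = 60
f[10] = 75  (first piece 2, then f[8]=60)
f[11] = 75
One optimal cutting: pieces 2 + 2 + 2 + 2 + 2 with 1 unit of scrap → 75.

75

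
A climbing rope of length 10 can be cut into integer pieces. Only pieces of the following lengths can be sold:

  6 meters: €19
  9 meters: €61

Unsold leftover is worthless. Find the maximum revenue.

Consider every possible first cut. f[k] is the best of p[i]+f[k−i] over all sellable i≤k.
f[1] = 0
f[2] = 0
f[3] = 0
f[4] = 0
f[5] = 0
f[6] = 19
f[7] = 19
f[8] = 19
f[9] = 61
f[10] = 61
One optimal cutting: pieces 9 with 1 meter of scrap → €61.

61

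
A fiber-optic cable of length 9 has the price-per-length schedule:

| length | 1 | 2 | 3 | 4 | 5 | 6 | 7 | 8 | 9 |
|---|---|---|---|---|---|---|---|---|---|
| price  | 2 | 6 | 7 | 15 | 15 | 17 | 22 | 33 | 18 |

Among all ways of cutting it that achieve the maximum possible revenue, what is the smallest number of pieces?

Let r[k] be the best obtainable value from length k. For each k, try every first piece i and keep the best of price[i] + r[k−i].
r[1] = 2
r[2] = 6
r[3] = 8  (first piece 1, then r[2]=6)
r[4] = 15
r[5] = 17  (first piece 1, then r[4]=15)
r[6] = 21  (first piece 2, then r[4]=15)
r[7] = 23  (first piece 1, then r[6]=21)
r[8] = 33
r[9] = 35  (first piece 1, then r[8]=33)
Maximum revenue is $35.
Now minimize piece count subject to staying optimal: for each k, pieces[k] = 1 + min over i with p[i]+r[k−i]=r[k] of pieces[k−i].
pieces[6] = 2
pieces[7] = 3
pieces[8] = 1
pieces[9] = 2

2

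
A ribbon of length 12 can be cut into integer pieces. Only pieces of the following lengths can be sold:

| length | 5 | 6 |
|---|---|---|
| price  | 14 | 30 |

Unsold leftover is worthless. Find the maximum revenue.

60

Build r[k] bottom-up: r[k] = max over allowed piece i of (p[i] + r[k−i]).
r[1] = 0
r[2] = 0
r[3] = 0
r[4] = 0
r[5] = 14
r[6] = max(14+0, 30+0) = 30
r[7] = max(14+0, 30+0) = 30
r[8] = max(14+0, 30+0) = 30
r[9] = max(14+0, 30+0) = 30
r[10] = max(14+14, 30+0) = 30
r[11] = max(14+30, 30+14) = 44
r[12] = max(14+30, 30+30) = 60
One optimal cutting: 6 + 6 → ¢60.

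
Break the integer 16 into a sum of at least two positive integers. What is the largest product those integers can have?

324

Fill P[k] for k=2..16: at each k try every first piece i and multiply by the better of (k−i) uncut or P[k−i].
P[2] = 1·max(1,0) = 1·1 = 1
P[3] = 1·max(2,1) = 1·2 = 2
P[4] = 2·max(2,1) = 2·2 = 4
P[5] = 2·max(3,2) = 2·3 = 6
P[6] = 3·max(3,2) = 3·3 = 9
P[7] = 2·max(5,6) = 2·6 = 12
P[8] = 2·max(6,9) = 2·9 = 18
P[9] = 3·max(6,9) = 3·9 = 27
P[10] = 2·max(8,18) = 2·18 = 36
P[11] = 2·max(9,27) = 2·27 = 54
P[12] = 3·max(9,27) = 3·27 = 81
P[13] = 2·max(11,54) = 2·54 = 108
P[14] = 2·max(12,81) = 2·81 = 162
P[15] = 3·max(12,81) = 3·81 = 243
P[16] = 2·max(14,162) = 2·162 = 324
One optimal split: 3 + 3 + 3 + 3 + 2 + 2; product 3·3·3·3·2·2 = 324.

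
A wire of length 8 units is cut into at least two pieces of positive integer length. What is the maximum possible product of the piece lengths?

Define m[k] = max over 1≤i<k of i · max(k−i, m[k−i]); the inner max lets the remainder stay uncut if that's better.
Small cases: m[2]=1.
m[3] = 1·max(2,1) = 1·2 = 2
m[4] = 2·max(2,1) = 2·2 = 4
m[5] = 2·max(3,2) = 2·3 = 6
m[6] = 3·max(3,2) = 3·3 = 9
m[7] = 2·max(5,6) = 2·6 = 12
m[8] = 2·max(6,9) = 2·9 = 18
One optimal split: 3 + 3 + 2; product 3·3·2 = 18.

18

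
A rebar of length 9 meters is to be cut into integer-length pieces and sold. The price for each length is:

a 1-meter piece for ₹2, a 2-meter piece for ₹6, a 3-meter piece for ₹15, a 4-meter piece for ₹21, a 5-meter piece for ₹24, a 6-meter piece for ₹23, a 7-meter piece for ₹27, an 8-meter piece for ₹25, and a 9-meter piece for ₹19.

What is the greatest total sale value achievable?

45

Build best[k] bottom-up: best[k] = max over allowed piece i of (p[i] + best[k−i]).
best[1] = 2
best[2] = max(2+2, 6+0) = 6
best[3] = max(2+6, 6+2, 15+0) = 15
best[4] = max(2+15, 6+6, 15+2, 21+0) = 21
best[5] = max(2+21, 6+15, 15+6, 21+2, 24+0) = 24
best[6] = max(2+24, 6+21, 15+15, 21+6, 24+2, 23+0) = 30
best[7] = max(2+30, 6+24, 15+21, …, 23+2, 27+0) = 36
best[8] = max(2+36, 6+30, 15+24, …, 27+2, 25+0) = 42
best[9] = max(2+42, 6+36, 15+30, …, 25+2, 19+0) = 45
One optimal cutting: 3 + 3 + 3 → ₹15 + ₹15 + ₹15 = ₹45.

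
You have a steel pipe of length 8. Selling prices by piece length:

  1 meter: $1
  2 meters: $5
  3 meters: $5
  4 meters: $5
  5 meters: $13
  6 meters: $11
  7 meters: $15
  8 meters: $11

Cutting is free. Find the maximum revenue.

Consider every possible first cut. best[k] is the best of p[i]+best[k−i] over all sellable i≤k.
best[1] = 1
best[2] = max(1+1, 5+0) = 5
best[3] = max(1+5, 5+1, 5+0) = 6
best[4] = max(1+6, 5+5, 5+1, 5+0) = 10
best[5] = max(1+10, 5+6, 5+5, 5+1, 13+0) = 13
best[6] = max(1+13, 5+10, 5+6, 5+5, 13+1, 11+0) = 15
best[7] = max(1+15, 5+13, 5+10, …, 11+1, 15+0) = 18
best[8] = max(1+18, 5+15, 5+13, …, 15+1, 11+0) = 20
One optimal cutting: 2 + 2 + 2 + 2 → $5 + $5 + $5 + $5 = $20.

20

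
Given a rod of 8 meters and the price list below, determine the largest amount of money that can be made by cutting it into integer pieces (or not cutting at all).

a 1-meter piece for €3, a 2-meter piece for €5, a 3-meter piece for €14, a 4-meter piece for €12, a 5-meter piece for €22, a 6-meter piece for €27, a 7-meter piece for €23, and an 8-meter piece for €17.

Build best[k] bottom-up: best[k] = max over allowed piece i of (p[i] + best[k−i]).
best[1] = 3
best[2] = max(3+3, 5+0) = 6
best[3] = max(3+6, 5+3, 14+0) = 14
best[4] = max(3+14, 5+6, 14+3, 12+0) = 17
best[5] = max(3+17, 5+14, 14+6, 12+3, 22+0) = 22
best[6] = max(3+22, 5+17, 14+14, 12+6, 22+3, 27+0) = 28
best[7] = max(3+28, 5+22, 14+17, …, 27+3, 23+0) = 31
best[8] = max(3+31, 5+28, 14+22, …, 23+3, 17+0) = 36
One optimal cutting: 5 + 3 → €22 + €14 = €36.

36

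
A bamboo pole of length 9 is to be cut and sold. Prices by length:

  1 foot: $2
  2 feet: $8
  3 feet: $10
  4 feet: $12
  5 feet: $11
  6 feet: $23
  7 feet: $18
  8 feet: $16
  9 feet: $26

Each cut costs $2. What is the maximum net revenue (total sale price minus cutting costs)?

31

Let r[k] be the best obtainable value from length k. For each k, try every first piece i and keep the best of price[i] + r[k−i] minus the 2 cut fee when i<k.
r[1] = 2
r[2] = max(2+2-2, 8+0) = 8
r[3] = max(2+8-2, 8+2-2, 10+0) = 10
r[4] = max(2+10-2, 8+8-2, 10+2-2, 12+0) = 14
r[5] = max(2+14-2, 8+10-2, 10+8-2, 12+2-2, 11+0) = 16
r[6] = max(2+16-2, 8+14-2, 10+10-2, 12+8-2, 11+2-2, 23+0) = 23
r[7] = max(2+23-2, 8+16-2, 10+14-2, …, 23+2-2, 18+0) = 23
r[8] = max(2+23-2, 8+23-2, 10+16-2, …, 18+2-2, 16+0) = 29
r[9] = max(2+29-2, 8+23-2, 10+23-2, …, 16+2-2, 26+0) = 31
One optimal plan: pieces 6 + 3 (1 cut) → $33 − $2 = $31.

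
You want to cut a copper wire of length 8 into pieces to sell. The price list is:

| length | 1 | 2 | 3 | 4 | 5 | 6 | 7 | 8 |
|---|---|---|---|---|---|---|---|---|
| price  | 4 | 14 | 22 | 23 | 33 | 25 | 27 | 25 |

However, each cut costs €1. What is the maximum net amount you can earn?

56

Consider every possible first cut. r[k] is the best of p[i]+r[k−i] over all sellable i≤k, charging 1 whenever i<k.
r[1] = 4
r[2] = 14
r[3] = 22
r[4] = 27  (first piece 2, then r[2]=14)
r[5] = 35  (first piece 2, then r[3]=22)
r[6] = 43  (first piece 3, then r[3]=22)
r[7] = 48  (first piece 2, then r[5]=35)
r[8] = 56  (first piece 2, then r[6]=43)
One optimal plan: pieces 3 + 3 + 2 (2 cuts) → €58 − €2 = €56.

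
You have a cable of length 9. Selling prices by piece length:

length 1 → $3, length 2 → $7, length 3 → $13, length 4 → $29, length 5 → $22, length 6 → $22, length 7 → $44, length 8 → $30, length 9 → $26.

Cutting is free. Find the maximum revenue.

Build best[k] bottom-up: best[k] = max over allowed piece i of (p[i] + best[k−i]).
best[1] = 3
best[2] = max(3+3, 7+0) = 7
best[3] = max(3+7, 7+3, 13+0) = 13
best[4] = max(3+13, 7+7, 13+3, 29+0) = 29
best[5] = max(3+29, 7+13, 13+7, 29+3, 22+0) = 32
best[6] = max(3+32, 7+29, 13+13, 29+7, 22+3, 22+0) = 36
best[7] = max(3+36, 7+32, 13+29, …, 22+3, 44+0) = 44
best[8] = max(3+44, 7+36, 13+32, …, 44+3, 30+0) = 58
best[9] = max(3+58, 7+44, 13+36, …, 30+3, 26+0) = 61
One optimal cutting: 4 + 4 + 1 → $29 + $29 + $3 = $61.

61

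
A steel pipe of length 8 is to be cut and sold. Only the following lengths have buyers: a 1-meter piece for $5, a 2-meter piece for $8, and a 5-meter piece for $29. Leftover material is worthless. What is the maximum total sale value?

Let f[k] be the best obtainable value from length k. For each k, try every first piece i and keep the best of price[i] + f[k−i].
f[1] = 5
f[2] = max(5+5, 8+0) = 10
f[3] = max(5+10, 8+5) = 15
f[4] = max(5+15, 8+10) = 20
f[5] = max(5+20, 8+15, 29+0) = 29
f[6] = max(5+29, 8+20, 29+5) = 34
f[7] = max(5+34, 8+29, 29+10) = 39
f[8] = max(5+39, 8+34, 29+15) = 44
One optimal cutting: 5 + 1 + 1 + 1 → $44.

44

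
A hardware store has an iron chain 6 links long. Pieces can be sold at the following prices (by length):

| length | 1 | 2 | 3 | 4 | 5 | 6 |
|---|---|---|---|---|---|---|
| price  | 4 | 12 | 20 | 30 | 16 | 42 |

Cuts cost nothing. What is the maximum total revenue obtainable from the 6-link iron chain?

Let v[k] be the best obtainable value from length k. For each k, try every first piece i and keep the best of price[i] + v[k−i].
v[1] = 4
v[2] = max(4+4, 12+0) = 12
v[3] = max(4+12, 12+4, 20+0) = 20
v[4] = max(4+20, 12+12, 20+4, 30+0) = 30
v[5] = max(4+30, 12+20, 20+12, 30+4, 16+0) = 34
v[6] = max(4+34, 12+30, 20+20, 30+12, 16+4, 42+0) = 42
One optimal cutting: 4 + 2 → $30 + $12 = $42.

42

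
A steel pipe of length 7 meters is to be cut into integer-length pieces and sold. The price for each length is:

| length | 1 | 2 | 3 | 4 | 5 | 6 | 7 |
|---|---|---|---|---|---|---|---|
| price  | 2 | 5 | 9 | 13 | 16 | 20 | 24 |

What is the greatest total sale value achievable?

24

Let best[k] be the best obtainable value from length k. For each k, try every first piece i and keep the best of price[i] + best[k−i].
best[1] = 2
best[2] = 5
best[3] = 9
best[4] = 13
best[5] = 16
best[6] = 20
best[7] = 24
Best is to sell the whole 7-meter piece uncut for $24.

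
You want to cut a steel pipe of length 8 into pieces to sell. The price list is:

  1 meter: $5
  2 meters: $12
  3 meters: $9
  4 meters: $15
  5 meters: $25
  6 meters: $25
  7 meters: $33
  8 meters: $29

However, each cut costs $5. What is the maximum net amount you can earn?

Let v[k] be the best obtainable value from length k. For each k, try every first piece i and keep the best of price[i] + v[k−i] minus the 5 cut fee when i<k.
v[1] = 5
v[2] = 12
v[3] = 12  (first piece 1, then v[2]=12)
v[4] = 19  (first piece 2, then v[2]=12)
v[5] = 25
v[6] = 26  (first piece 2, then v[4]=19)
v[7] = 33
v[8] = 33  (first piece 1, then v[7]=33)
One optimal plan: pieces 7 + 1 (1 cut) → $38 − $5 = $33.

33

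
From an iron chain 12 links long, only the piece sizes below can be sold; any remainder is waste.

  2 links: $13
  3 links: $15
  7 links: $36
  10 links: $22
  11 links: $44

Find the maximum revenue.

Consider every possible first cut. r[k] is the best of p[i]+r[k−i] over all sellable i≤k.
r[1] = 0
r[2] = 13
r[3] = max(13+0, 15+0) = 15
r[4] = max(13+13, 15+0) = 26
r[5] = max(13+15, 15+13) = 28
r[6] = max(13+26, 15+15) = 39
r[7] = max(13+28, 15+26, 36+0) = 41
r[8] = max(13+39, 15+28, 36+0) = 52
r[9] = max(13+41, 15+39, 36+13) = 54
r[10] = max(13+52, 15+41, 36+15, 22+0) = 65
r[11] = max(13+54, 15+52, 36+26, 22+0, 44+0) = 67
r[12] = max(13+65, 15+54, 36+28, 22+13, 44+0) = 78
One optimal cutting: 2 + 2 + 2 + 2 + 2 + 2 → $78.

78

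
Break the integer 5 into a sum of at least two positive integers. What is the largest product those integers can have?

Let m[k] be the best product for length k (with at least one cut). For each first piece i, the rest contributes max(k−i, m[k−i]).
m[2] = 1·max(1,0) = 1·1 = 1
m[3] = 1·max(2,1) = 1·2 = 2
m[4] = 2·max(2,1) = 2·2 = 4
m[5] = 2·max(3,2) = 2·3 = 6
One optimal split: 3 + 2; product 3·2 = 6.

6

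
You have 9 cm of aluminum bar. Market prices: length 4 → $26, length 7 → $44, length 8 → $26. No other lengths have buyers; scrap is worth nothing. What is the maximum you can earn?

Consider every possible first cut. f[k] is the best of p[i]+f[k−i] over all sellable i≤k.
f[1] = 0
f[2] = 0
f[3] = 0
f[4] = 26
f[5] = 26
f[6] = 26
f[7] = max(26+0, 44+0) = 44
f[8] = max(26+26, 44+0, 26+0) = 52
f[9] = max(26+26, 44+0, 26+0) = 52
One optimal cutting: pieces 4 + 4 with 1 cm of scrap → $52.

52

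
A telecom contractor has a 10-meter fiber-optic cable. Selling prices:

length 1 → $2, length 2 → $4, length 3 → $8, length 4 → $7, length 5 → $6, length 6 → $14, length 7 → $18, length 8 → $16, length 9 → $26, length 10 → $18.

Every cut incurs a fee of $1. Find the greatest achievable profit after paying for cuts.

Let r[k] be the best obtainable value from length k. For each k, try every first piece i and keep the best of price[i] + r[k−i] minus the 1 cut fee when i<k.
r[1] = 2
r[2] = max(2+2-1, 4+0) = 4
r[3] = max(2+4-1, 4+2-1, 8+0) = 8
r[4] = max(2+8-1, 4+4-1, 8+2-1, 7+0) = 9
r[5] = max(2+9-1, 4+8-1, 8+4-1, 7+2-1, 6+0) = 11
r[6] = max(2+11-1, 4+9-1, 8+8-1, 7+4-1, 6+2-1, 14+0) = 15
r[7] = max(2+15-1, 4+11-1, 8+9-1, …, 14+2-1, 18+0) = 18
r[8] = max(2+18-1, 4+15-1, 8+11-1, …, 18+2-1, 16+0) = 19
r[9] = max(2+19-1, 4+18-1, 8+15-1, …, 16+2-1, 26+0) = 26
r[10] = max(2+26-1, 4+19-1, 8+18-1, …, 26+2-1, 18+0) = 27
One optimal plan: pieces 9 + 1 (1 cut) → $28 − $1 = $27.

27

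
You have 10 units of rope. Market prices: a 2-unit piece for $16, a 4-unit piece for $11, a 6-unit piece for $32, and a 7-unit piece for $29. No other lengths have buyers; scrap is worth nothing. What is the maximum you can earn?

80

Build best[k] bottom-up: best[k] = max over allowed piece i of (p[i] + best[k−i]).
best[1] = 0
best[2] = 16
best[3] = 16
best[4] = max(16+16, 11+0) = 32
best[5] = max(16+16, 11+0) = 32
best[6] = max(16+32, 11+16, 32+0) = 48
best[7] = max(16+32, 11+16, 32+0, 29+0) = 48
best[8] = max(16+48, 11+32, 32+16, 29+0) = 64
best[9] = max(16+48, 11+32, 32+16, 29+16) = 64
best[10] = max(16+64, 11+48, 32+32, 29+16) = 80
One optimal cutting: 2 + 2 + 2 + 2 + 2 → $80.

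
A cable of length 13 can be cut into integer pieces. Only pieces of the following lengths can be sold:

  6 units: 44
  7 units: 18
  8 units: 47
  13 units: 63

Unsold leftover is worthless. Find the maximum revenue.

88

Let f[k] be the best obtainable value from length k. For each k, try every first piece i and keep the best of price[i] + f[k−i].
f[1] = 0
f[2] = 0
f[3] = 0
f[4] = 0
f[5] = 0
f[6] = 44
f[7] = max(44+0, 18+0) = 44
f[8] = max(44+0, 18+0, 47+0) = 47
f[9] = max(44+0, 18+0, 47+0) = 47
f[10] = max(44+0, 18+0, 47+0) = 47
f[11] = max(44+0, 18+0, 47+0) = 47
f[12] = max(44+44, 18+0, 47+0) = 88
f[13] = max(44+44, 18+44, 47+0, 63+0) = 88
One optimal cutting: pieces 6 + 6 with 1 unit of scrap → 88.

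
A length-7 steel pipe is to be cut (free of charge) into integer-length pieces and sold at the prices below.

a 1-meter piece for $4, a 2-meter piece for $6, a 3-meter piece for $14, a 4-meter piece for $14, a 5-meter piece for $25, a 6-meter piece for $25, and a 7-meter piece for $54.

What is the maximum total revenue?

54

Build best[k] bottom-up: best[k] = max over allowed piece i of (p[i] + best[k−i]).
best[1] = 4
best[2] = max(4+4, 6+0) = 8
best[3] = max(4+8, 6+4, 14+0) = 14
best[4] = max(4+14, 6+8, 14+4, 14+0) = 18
best[5] = max(4+18, 6+14, 14+8, 14+4, 25+0) = 25
best[6] = max(4+25, 6+18, 14+14, 14+8, 25+4, 25+0) = 29
best[7] = max(4+29, 6+25, 14+18, …, 25+4, 54+0) = 54
Best is to sell the whole 7-meter piece uncut for $54.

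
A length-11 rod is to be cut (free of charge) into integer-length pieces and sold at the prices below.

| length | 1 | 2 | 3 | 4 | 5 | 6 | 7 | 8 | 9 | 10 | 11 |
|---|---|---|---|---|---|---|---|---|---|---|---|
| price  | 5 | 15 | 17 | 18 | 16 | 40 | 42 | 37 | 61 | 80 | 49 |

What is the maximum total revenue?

Build v[k] bottom-up: v[k] = max over allowed piece i of (p[i] + v[k−i]).
v[1] = 5
v[2] = 15
v[3] = 20  (first piece 1, then v[2]=15)
v[4] = 30  (first piece 2, then v[2]=15)
v[5] = 35  (first piece 1, then v[4]=30)
v[6] = 45  (first piece 2, then v[4]=30)
v[7] = 50  (first piece 1, then v[6]=45)
v[8] = 60  (first piece 2, then v[6]=45)
v[9] = 65  (first piece 1, then v[8]=60)
v[10] = 80
v[11] = 85  (first piece 1, then v[10]=80)
One optimal cutting: 10 + 1 → $80 + $5 = $85.

85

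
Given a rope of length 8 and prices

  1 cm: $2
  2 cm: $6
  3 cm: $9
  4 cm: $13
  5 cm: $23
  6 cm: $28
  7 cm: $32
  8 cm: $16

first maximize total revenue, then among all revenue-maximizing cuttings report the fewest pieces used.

2

Consider every possible first cut. r[k] is the best of p[i]+r[k−i] over all sellable i≤k.
r[1] = 2
r[2] = 6
r[3] = 9
r[4] = 13
r[5] = 23
r[6] = 28
r[7] = 32
r[8] = 34  (first piece 1, then r[7]=32)
Maximum revenue is $34.
Now minimize piece count subject to staying optimal: for each k, pieces[k] = 1 + min over i with p[i]+r[k−i]=r[k] of pieces[k−i].
pieces[5] = 1
pieces[6] = 1
pieces[7] = 1
pieces[8] = 2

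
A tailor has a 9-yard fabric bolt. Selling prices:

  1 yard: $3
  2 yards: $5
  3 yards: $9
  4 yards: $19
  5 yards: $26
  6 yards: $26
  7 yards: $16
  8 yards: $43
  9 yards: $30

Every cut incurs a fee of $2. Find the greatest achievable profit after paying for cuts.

Let r[k] be the best obtainable value from length k. For each k, try every first piece i and keep the best of price[i] + r[k−i] minus the 2 cut fee when i<k.
r[1] = 3
r[2] = 5
r[3] = 9
r[4] = 19
r[5] = 26
r[6] = 27  (first piece 1, then r[5]=26)
r[7] = 29  (first piece 2, then r[5]=26)
r[8] = 43
r[9] = 44  (first piece 1, then r[8]=43)
One optimal plan: pieces 8 + 1 (1 cut) → $46 − $2 = $44.

44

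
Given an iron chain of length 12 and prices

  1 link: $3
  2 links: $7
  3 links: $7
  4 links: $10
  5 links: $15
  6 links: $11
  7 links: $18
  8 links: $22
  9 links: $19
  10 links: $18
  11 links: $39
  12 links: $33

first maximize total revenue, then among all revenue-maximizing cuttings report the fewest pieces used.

2

Build r[k] bottom-up: r[k] = max over allowed piece i of (p[i] + r[k−i]).
r[1] = 3
r[2] = max(3+3, 7+0) = 7
r[3] = max(3+7, 7+3, 7+0) = 10
r[4] = max(3+10, 7+7, 7+3, 10+0) = 14
r[5] = max(3+14, 7+10, 7+7, 10+3, 15+0) = 17
r[6] = max(3+17, 7+14, 7+10, 10+7, 15+3, 11+0) = 21
r[7] = max(3+21, 7+17, 7+14, …, 11+3, 18+0) = 24
r[8] = max(3+24, 7+21, 7+17, …, 18+3, 22+0) = 28
r[9] = max(3+28, 7+24, 7+21, …, 22+3, 19+0) = 31
r[10] = max(3+31, 7+28, 7+24, …, 19+3, 18+0) = 35
r[11] = max(3+35, 7+31, 7+28, …, 18+3, 39+0) = 39
r[12] = max(3+39, 7+35, 7+31, …, 39+3, 33+0) = 42
Maximum revenue is $42.
Now minimize piece count subject to staying optimal: for each k, pieces[k] = 1 + min over i with p[i]+r[k−i]=r[k] of pieces[k−i].
pieces[9] = 5
pieces[10] = 5
pieces[11] = 1
pieces[12] = 2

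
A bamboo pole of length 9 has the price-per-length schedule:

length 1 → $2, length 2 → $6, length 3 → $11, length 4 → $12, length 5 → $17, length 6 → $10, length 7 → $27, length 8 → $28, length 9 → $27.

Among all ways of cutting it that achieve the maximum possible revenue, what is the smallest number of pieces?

Consider every possible first cut. r[k] is the best of p[i]+r[k−i] over all sellable i≤k.
r[1] = 2
r[2] = 6
r[3] = 11
r[4] = 13  (first piece 1, then r[3]=11)
r[5] = 17  (first piece 2, then r[3]=11)
r[6] = 22  (first piece 3, then r[3]=11)
r[7] = 27
r[8] = 29  (first piece 1, then r[7]=27)
r[9] = 33  (first piece 2, then r[7]=27)
Maximum revenue is $33.
Now minimize piece count subject to staying optimal: for each k, pieces[k] = 1 + min over i with p[i]+r[k−i]=r[k] of pieces[k−i].
pieces[6] = 2
pieces[7] = 1
pieces[8] = 2
pieces[9] = 2

2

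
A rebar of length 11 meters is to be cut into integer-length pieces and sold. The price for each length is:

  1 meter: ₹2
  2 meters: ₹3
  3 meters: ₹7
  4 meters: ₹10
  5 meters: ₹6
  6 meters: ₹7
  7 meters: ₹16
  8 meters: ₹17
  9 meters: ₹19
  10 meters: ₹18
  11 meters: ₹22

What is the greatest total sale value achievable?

Consider every possible first cut. R[k] is the best of p[i]+R[k−i] over all sellable i≤k.
R[1] = 2
R[2] = 4  (first piece 1, then R[1]=2)
R[3] = 7
R[4] = 10
R[5] = 12  (first piece 1, then R[4]=10)
R[6] = 14  (first piece 1, then R[5]=12)
R[7] = 17  (first piece 3, then R[4]=10)
R[8] = 20  (first piece 4, then R[4]=10)
R[9] = 22  (first piece 1, then R[8]=20)
R[10] = 24  (first piece 1, then R[9]=22)
R[11] = 27  (first piece 3, then R[8]=20)
One optimal cutting: 4 + 4 + 3 → ₹10 + ₹10 + ₹7 = ₹27.

27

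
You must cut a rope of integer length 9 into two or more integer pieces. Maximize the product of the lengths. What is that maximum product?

27

Let g[k] be the best product for length k (with at least one cut). For each first piece i, the rest contributes max(k−i, g[k−i]).
g[2] = 1*max(1,0) = 1*1 = 1
g[3] = max(1*2, 2*1) = 2
g[4] = max(1*3, 2*2, 3*1) = 4
g[5] = max(1*4, 2*3, 3*2, 4*1) = 6
g[6] = max(1*6, 2*4, 3*3, 4*2, 5*1) = 9
g[7] = max(1*9, 2*6, 3*4, 4*3, 5*2, 6*1) = 12
g[8] = max(1*12, 2*9, 3*6, …, 6*2, 7*1) = 18
g[9] = max(1*18, 2*12, 3*9, …, 7*2, 8*1) = 27
One optimal split: 3 + 3 + 3; product 3*3*3 = 27.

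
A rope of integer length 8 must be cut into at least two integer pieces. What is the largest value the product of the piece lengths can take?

18

Fill f[k] for k=2..8: at each k try every first piece i and multiply by the better of (k−i) uncut or f[k−i].
f[2] = 1·max(1,0) = 1·1 = 1
f[3] = 1·max(2,1) = 1·2 = 2
f[4] = 2·max(2,1) = 2·2 = 4
f[5] = 2·max(3,2) = 2·3 = 6
f[6] = 3·max(3,2) = 3·3 = 9
f[7] = 2·max(5,6) = 2·6 = 12
f[8] = 2·max(6,9) = 2·9 = 18
One optimal split: 3 + 3 + 2; product 3·3·2 = 18.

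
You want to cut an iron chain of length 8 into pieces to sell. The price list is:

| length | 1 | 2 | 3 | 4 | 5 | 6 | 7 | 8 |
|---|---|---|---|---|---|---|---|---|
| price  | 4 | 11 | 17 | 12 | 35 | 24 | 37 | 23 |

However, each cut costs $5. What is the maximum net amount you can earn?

47

Consider every possible first cut. v[k] is the best of p[i]+v[k−i] over all sellable i≤k, charging 5 whenever i<k.
v[1] = 4
v[2] = 11
v[3] = 17
v[4] = 17  (first piece 2, then v[2]=11)
v[5] = 35
v[6] = 34  (first piece 1, then v[5]=35)
v[7] = 41  (first piece 2, then v[5]=35)
v[8] = 47  (first piece 3, then v[5]=35)
One optimal plan: pieces 5 + 3 (1 cut) → $52 − $5 = $47.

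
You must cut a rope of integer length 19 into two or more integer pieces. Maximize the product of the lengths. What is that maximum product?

972

Let g[k] be the best product for length k (with at least one cut). For each first piece i, the rest contributes max(k−i, g[k−i]).
g[2] = 1*max(1,0) = 1*1 = 1
g[3] = 1*max(2,1) = 1*2 = 2
g[4] = 2*max(2,1) = 2*2 = 4
g[5] = 2*max(3,2) = 2*3 = 6
g[6] = 3*max(3,2) = 3*3 = 9
g[7] = 2*max(5,6) = 2*6 = 12
g[8] = 2*max(6,9) = 2*9 = 18
g[9] = 3*max(6,9) = 3*9 = 27
g[10] = 2*max(8,18) = 2*18 = 36
g[11] = 2*max(9,27) = 2*27 = 54
g[12] = 3*max(9,27) = 3*27 = 81
g[13] = 2*max(11,54) = 2*54 = 108
g[14] = 2*max(12,81) = 2*81 = 162
g[15] = 3*max(12,81) = 3*81 = 243
g[16] = 2*max(14,162) = 2*162 = 324
g[17] = 2*max(15,243) = 2*243 = 486
g[18] = 3*max(15,243) = 3*243 = 729
g[19] = 2*max(17,486) = 2*486 = 972
One optimal split: 3 + 3 + 3 + 3 + 3 + 2 + 2; product 3*3*3*3*3*2*2 = 972.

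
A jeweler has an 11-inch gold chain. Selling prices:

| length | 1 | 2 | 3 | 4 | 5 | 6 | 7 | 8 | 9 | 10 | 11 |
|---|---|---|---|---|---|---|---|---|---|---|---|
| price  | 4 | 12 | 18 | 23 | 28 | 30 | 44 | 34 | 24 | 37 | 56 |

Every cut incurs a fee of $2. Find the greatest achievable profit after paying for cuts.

65

Let v[k] be the best obtainable value from length k. For each k, try every first piece i and keep the best of price[i] + v[k−i] minus the 2 cut fee when i<k.
v[1] = 4
v[2] = max(4+4-2, 12+0) = 12
v[3] = max(4+12-2, 12+4-2, 18+0) = 18
v[4] = max(4+18-2, 12+12-2, 18+4-2, 23+0) = 23
v[5] = max(4+23-2, 12+18-2, 18+12-2, 23+4-2, 28+0) = 28
v[6] = max(4+28-2, 12+23-2, 18+18-2, 23+12-2, 28+4-2, 30+0) = 34
v[7] = max(4+34-2, 12+28-2, 18+23-2, …, 30+4-2, 44+0) = 44
v[8] = max(4+44-2, 12+34-2, 18+28-2, …, 44+4-2, 34+0) = 46
v[9] = max(4+46-2, 12+44-2, 18+34-2, …, 34+4-2, 24+0) = 54
v[10] = max(4+54-2, 12+46-2, 18+44-2, …, 24+4-2, 37+0) = 60
v[11] = max(4+60-2, 12+54-2, 18+46-2, …, 37+4-2, 56+0) = 65
One optimal plan: pieces 7 + 4 (1 cut) → $67 − $2 = $65.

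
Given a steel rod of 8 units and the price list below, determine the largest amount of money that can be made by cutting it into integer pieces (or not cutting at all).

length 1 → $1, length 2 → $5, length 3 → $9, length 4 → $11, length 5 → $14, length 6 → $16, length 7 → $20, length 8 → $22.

23

Let best[k] be the best obtainable value from length k. For each k, try every first piece i and keep the best of price[i] + best[k−i].
best[1] = 1
best[2] = 5
best[3] = 9
best[4] = 11
best[5] = 14  (first piece 2, then best[3]=9)
best[6] = 18  (first piece 3, then best[3]=9)
best[7] = 20  (first piece 3, then best[4]=11)
best[8] = 23  (first piece 2, then best[6]=18)
One optimal cutting: 3 + 3 + 2 → $9 + $9 + $5 = $23.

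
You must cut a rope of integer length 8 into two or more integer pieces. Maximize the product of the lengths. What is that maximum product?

18

Define m[k] = max over 1≤i<k of i · max(k−i, m[k−i]); the inner max lets the remainder stay uncut if that's better.
Small cases: m[2]=1.
m[3] = 1×max(2,1) = 1×2 = 2
m[4] = 2×max(2,1) = 2×2 = 4
m[5] = 2×max(3,2) = 2×3 = 6
m[6] = 3×max(3,2) = 3×3 = 9
m[7] = 2×max(5,6) = 2×6 = 12
m[8] = 2×max(6,9) = 2×9 = 18
One optimal split: 3 + 3 + 2; product 3×3×2 = 18.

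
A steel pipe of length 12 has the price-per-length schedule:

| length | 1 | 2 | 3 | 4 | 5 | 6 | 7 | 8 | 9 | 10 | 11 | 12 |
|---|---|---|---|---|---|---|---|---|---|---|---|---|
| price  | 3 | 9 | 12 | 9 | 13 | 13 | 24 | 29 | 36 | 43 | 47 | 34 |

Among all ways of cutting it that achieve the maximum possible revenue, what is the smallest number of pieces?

Let r[k] be the best obtainable value from length k. For each k, try every first piece i and keep the best of price[i] + r[k−i].
r[1] = 3
r[2] = max(3+3, 9+0) = 9
r[3] = max(3+9, 9+3, 12+0) = 12
r[4] = max(3+12, 9+9, 12+3, 9+0) = 18
r[5] = max(3+18, 9+12, 12+9, 9+3, 13+0) = 21
r[6] = max(3+21, 9+18, 12+12, 9+9, 13+3, 13+0) = 27
r[7] = max(3+27, 9+21, 12+18, …, 13+3, 24+0) = 30
r[8] = max(3+30, 9+27, 12+21, …, 24+3, 29+0) = 36
r[9] = max(3+36, 9+30, 12+27, …, 29+3, 36+0) = 39
r[10] = max(3+39, 9+36, 12+30, …, 36+3, 43+0) = 45
r[11] = max(3+45, 9+39, 12+36, …, 43+3, 47+0) = 48
r[12] = max(3+48, 9+45, 12+39, …, 47+3, 34+0) = 54
Maximum revenue is $54.
Now minimize piece count subject to staying optimal: for each k, pieces[k] = 1 + min over i with p[i]+r[k−i]=r[k] of pieces[k−i].
pieces[9] = 4
pieces[10] = 5
pieces[11] = 5
pieces[12] = 6

6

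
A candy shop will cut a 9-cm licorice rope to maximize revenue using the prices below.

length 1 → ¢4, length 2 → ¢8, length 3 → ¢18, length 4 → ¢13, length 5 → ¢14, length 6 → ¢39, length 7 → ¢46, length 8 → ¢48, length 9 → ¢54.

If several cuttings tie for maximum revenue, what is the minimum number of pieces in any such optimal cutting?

2

Build r[k] bottom-up: r[k] = max over allowed piece i of (p[i] + r[k−i]).
r[1] = 4
r[2] = 8  (first piece 1, then r[1]=4)
r[3] = 18
r[4] = 22  (first piece 1, then r[3]=18)
r[5] = 26  (first piece 1, then r[4]=22)
r[6] = 39
r[7] = 46
r[8] = 50  (first piece 1, then r[7]=46)
r[9] = 57  (first piece 3, then r[6]=39)
Maximum revenue is ¢57.
Now minimize piece count subject to staying optimal: for each k, pieces[k] = 1 + min over i with p[i]+r[k−i]=r[k] of pieces[k−i].
pieces[6] = 1
pieces[7] = 1
pieces[8] = 2
pieces[9] = 2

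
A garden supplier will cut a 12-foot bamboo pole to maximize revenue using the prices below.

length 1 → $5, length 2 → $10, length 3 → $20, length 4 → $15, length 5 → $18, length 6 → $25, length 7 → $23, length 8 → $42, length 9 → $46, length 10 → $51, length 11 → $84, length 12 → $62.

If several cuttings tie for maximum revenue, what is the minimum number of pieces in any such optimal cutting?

2

Let r[k] be the best obtainable value from length k. For each k, try every first piece i and keep the best of price[i] + r[k−i].
r[1] = 5
r[2] = 10  (first piece 1, then r[1]=5)
r[3] = 20
r[4] = 25  (first piece 1, then r[3]=20)
r[5] = 30  (first piece 1, then r[4]=25)
r[6] = 40  (first piece 3, then r[3]=20)
r[7] = 45  (first piece 1, then r[6]=40)
r[8] = 50  (first piece 1, then r[7]=45)
r[9] = 60  (first piece 3, then r[6]=40)
r[10] = 65  (first piece 1, then r[9]=60)
r[11] = 84
r[12] = 89  (first piece 1, then r[11]=84)
Maximum revenue is $89.
Now minimize piece count subject to staying optimal: for each k, pieces[k] = 1 + min over i with p[i]+r[k−i]=r[k] of pieces[k−i].
pieces[9] = 3
pieces[10] = 4
pieces[11] = 1
pieces[12] = 2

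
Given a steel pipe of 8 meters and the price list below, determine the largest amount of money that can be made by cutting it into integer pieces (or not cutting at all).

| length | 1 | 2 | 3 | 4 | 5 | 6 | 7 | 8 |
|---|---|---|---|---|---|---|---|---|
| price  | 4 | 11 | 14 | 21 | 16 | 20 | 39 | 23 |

44

Consider every possible first cut. r[k] is the best of p[i]+r[k−i] over all sellable i≤k.
r[1] = 4
r[2] = 11
r[3] = 15  (first piece 1, then r[2]=11)
r[4] = 22  (first piece 2, then r[2]=11)
r[5] = 26  (first piece 1, then r[4]=22)
r[6] = 33  (first piece 2, then r[4]=22)
r[7] = 39
r[8] = 44  (first piece 2, then r[6]=33)
One optimal cutting: 2 + 2 + 2 + 2 → $11 + $11 + $11 + $11 = $44.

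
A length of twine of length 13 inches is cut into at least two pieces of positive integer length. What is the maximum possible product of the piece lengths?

Fill f[k] for k=2..13: at each k try every first piece i and multiply by the better of (k−i) uncut or f[k−i].
f[2] = 1*max(1,0) = 1*1 = 1
f[3] = 1*max(2,1) = 1*2 = 2
f[4] = 2*max(2,1) = 2*2 = 4
f[5] = 2*max(3,2) = 2*3 = 6
f[6] = 3*max(3,2) = 3*3 = 9
f[7] = 2*max(5,6) = 2*6 = 12
f[8] = 2*max(6,9) = 2*9 = 18
f[9] = 3*max(6,9) = 3*9 = 27
f[10] = 2*max(8,18) = 2*18 = 36
f[11] = 2*max(9,27) = 2*27 = 54
f[12] = 3*max(9,27) = 3*27 = 81
f[13] = 2*max(11,54) = 2*54 = 108
One optimal split: 3 + 3 + 3 + 2 + 2; product 3*3*3*2*2 = 108.

108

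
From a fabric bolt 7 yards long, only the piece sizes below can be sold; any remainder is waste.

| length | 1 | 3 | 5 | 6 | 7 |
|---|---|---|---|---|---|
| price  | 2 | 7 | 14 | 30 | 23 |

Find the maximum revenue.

Consider every possible first cut. r[k] is the best of p[i]+r[k−i] over all sellable i≤k.
r[1] = 2
r[2] = 4  (first piece 1, then r[1]=2)
r[3] = max(2+4, 7+0) = 7
r[4] = max(2+7, 7+2) = 9
r[5] = max(2+9, 7+4, 14+0) = 14
r[6] = max(2+14, 7+7, 14+2, 30+0) = 30
r[7] = max(2+30, 7+9, 14+4, 30+2, 23+0) = 32
One optimal cutting: 6 + 1 → $32.

32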